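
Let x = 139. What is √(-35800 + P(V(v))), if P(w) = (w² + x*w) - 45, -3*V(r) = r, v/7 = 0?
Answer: I*√35845 ≈ 189.33*I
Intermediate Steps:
v = 0 (v = 7*0 = 0)
V(r) = -r/3
P(w) = -45 + w² + 139*w (P(w) = (w² + 139*w) - 45 = -45 + w² + 139*w)
√(-35800 + P(V(v))) = √(-35800 + (-45 + (-⅓*0)² + 139*(-⅓*0))) = √(-35800 + (-45 + 0² + 139*0)) = √(-35800 + (-45 + 0 + 0)) = √(-35800 - 45) = √(-35845) = I*√35845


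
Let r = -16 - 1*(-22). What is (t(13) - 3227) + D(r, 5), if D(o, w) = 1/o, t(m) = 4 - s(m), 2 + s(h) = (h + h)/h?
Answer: -19337/6 ≈ -3222.8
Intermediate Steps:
r = 6 (r = -16 + 22 = 6)
s(h) = 0 (s(h) = -2 + (h + h)/h = -2 + (2*h)/h = -2 + 2 = 0)
t(m) = 4 (t(m) = 4 - 1*0 = 4 + 0 = 4)
(t(13) - 3227) + D(r, 5) = (4 - 3227) + 1/6 = -3223 + ⅙ = -19337/6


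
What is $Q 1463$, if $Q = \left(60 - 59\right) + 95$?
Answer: $140448$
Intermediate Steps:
$Q = 96$ ($Q = 1 + 95 = 96$)
$Q 1463 = 96 \cdot 1463 = 140448$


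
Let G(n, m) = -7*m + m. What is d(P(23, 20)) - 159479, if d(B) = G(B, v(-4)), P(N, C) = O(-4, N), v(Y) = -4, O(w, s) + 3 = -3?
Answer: -159455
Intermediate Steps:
O(w, s) = -6 (O(w, s) = -3 - 3 = -6)
G(n, m) = -6*m
P(N, C) = -6
d(B) = 24 (d(B) = -6*(-4) = 24)
d(P(23, 20)) - 159479 = 24 - 159479 = -159455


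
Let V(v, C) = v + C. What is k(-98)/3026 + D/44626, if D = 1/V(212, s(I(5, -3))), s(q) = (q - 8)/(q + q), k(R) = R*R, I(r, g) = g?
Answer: 137469638897/43313527027 ≈ 3.1738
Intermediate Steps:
k(R) = R²
s(q) = (-8 + q)/(2*q) (s(q) = (-8 + q)/((2*q)) = (-8 + q)*(1/(2*q)) = (-8 + q)/(2*q))
V(v, C) = C + v
D = 6/1283 (D = 1/((½)*(-8 - 3)/(-3) + 212) = 1/((½)*(-⅓)*(-11) + 212) = 1/(11/6 + 212) = 1/(1283/6) = 6/1283 ≈ 0.0046765)
k(-98)/3026 + D/44626 = (-98)²/3026 + (6/1283)/44626 = 9604*(1/3026) + (6/1283)*(1/44626) = 4802/1513 + 3/28627579 = 137469638897/43313527027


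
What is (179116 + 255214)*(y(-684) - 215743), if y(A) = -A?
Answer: -93406575470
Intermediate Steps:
(179116 + 255214)*(y(-684) - 215743) = (179116 + 255214)*(-1*(-684) - 215743) = 434330*(684 - 215743) = 434330*(-215059) = -93406575470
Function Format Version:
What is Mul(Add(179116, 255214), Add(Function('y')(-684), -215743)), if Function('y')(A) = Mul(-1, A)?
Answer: -93406575470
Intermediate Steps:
Mul(Add(179116, 255214), Add(Function('y')(-684), -215743)) = Mul(Add(179116, 255214), Add(Mul(-1, -684), -215743)) = Mul(434330, Add(684, -215743)) = Mul(434330, -215059) = -93406575470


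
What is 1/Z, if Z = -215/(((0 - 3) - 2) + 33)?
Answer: -28/215 ≈ -0.13023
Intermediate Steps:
Z = -215/28 (Z = -215/((-3 - 2) + 33) = -215/(-5 + 33) = -215/28 ≈ -7.6786)
1/Z = 1/(-215/28) = -28/215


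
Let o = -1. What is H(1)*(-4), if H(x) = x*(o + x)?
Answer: 0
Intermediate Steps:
H(x) = x*(-1 + x)
H(1)*(-4) = (1*(-1 + 1))*(-4) = (1*0)*(-4) = 0*(-4) = 0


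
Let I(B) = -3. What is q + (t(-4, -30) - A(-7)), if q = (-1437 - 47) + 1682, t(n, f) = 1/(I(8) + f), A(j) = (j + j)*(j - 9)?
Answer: -859/33 ≈ -26.030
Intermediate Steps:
A(j) = 2*j*(-9 + j) (A(j) = (2*j)*(-9 + j) = 2*j*(-9 + j))
t(n, f) = 1/(-3 + f)
q = 198 (q = -1484 + 1682 = 198)
q + (t(-4, -30) - A(-7)) = 198 + (1/(-3 - 30) - 2*(-7)*(-9 - 7)) = 198 + (1/(-33) - 2*(-7)*(-16)) = 198 + (-1/33 - 1*224) = 198 + (-1/33 - 224) = 198 - 7393/33 = -859/33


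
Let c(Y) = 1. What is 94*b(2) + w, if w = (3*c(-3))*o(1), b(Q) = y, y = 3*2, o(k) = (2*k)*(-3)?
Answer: 546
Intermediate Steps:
o(k) = -6*k
y = 6
b(Q) = 6
w = -18 (w = (3*1)*(-6*1) = 3*(-6) = -18)
94*b(2) + w = 94*6 - 18 = 564 - 18 = 546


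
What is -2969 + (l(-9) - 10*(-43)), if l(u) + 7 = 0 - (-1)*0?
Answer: -2546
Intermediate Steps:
l(u) = -7 (l(u) = -7 + (0 - (-1)*0) = -7 + (0 - 1*0) = -7 + (0 + 0) = -7 + 0 = -7)
-2969 + (l(-9) - 10*(-43)) = -2969 + (-7 - 10*(-43)) = -2969 + (-7 + 430) = -2969 + 423 = -2546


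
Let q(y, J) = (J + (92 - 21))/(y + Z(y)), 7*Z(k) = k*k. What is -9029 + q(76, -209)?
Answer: -28477949/3154 ≈ -9029.2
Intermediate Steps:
Z(k) = k²/7 (Z(k) = (k*k)/7 = k²/7)
q(y, J) = (71 + J)/(y + y²/7) (q(y, J) = (J + (92 - 21))/(y + y²/7) = (J + 71)/(y + y²/7) = (71 + J)/(y + y²/7))
-9029 + q(76, -209) = -9029 + 7*(71 - 209)/(76*(7 + 76)) = -9029 + 7*(1/76)*(-138)/83 = -9029 + 7*(1/76)*(1/83)*(-138) = -9029 - 483/3154 = -28477949/3154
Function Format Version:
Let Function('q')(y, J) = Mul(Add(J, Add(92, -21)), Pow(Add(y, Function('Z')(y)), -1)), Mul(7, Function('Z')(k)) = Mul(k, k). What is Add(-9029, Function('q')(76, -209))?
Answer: Rational(-28477949, 3154) ≈ -9029.2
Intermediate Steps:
Function('Z')(k) = Mul(Rational(1, 7), Pow(k, 2)) (Function('Z')(k) = Mul(Rational(1, 7), Mul(k, k)) = Mul(Rational(1, 7), Pow(k, 2)))
Function('q')(y, J) = Mul(Pow(Add(y, Mul(Rational(1, 7), Pow(y, 2))), -1), Add(71, J)) (Function('q')(y, J) = Mul(Add(J, Add(92, -21)), Pow(Add(y, Mul(Rational(1, 7), Pow(y, 2))), -1)) = Mul(Add(J, 71), Pow(Add(y, Mul(Rational(1, 7), Pow(y, 2))), -1)) = Mul(Add(71, J), Pow(Add(y, Mul(Rational(1, 7), Pow(y, 2))), -1)) = Mul(Pow(Add(y, Mul(Rational(1, 7), Pow(y, 2))), -1), Add(71, J)))
Add(-9029, Function('q')(76, -209)) = Add(-9029, Mul(7, Pow(76, -1), Pow(Add(7, 76), -1), Add(71, -209))) = Add(-9029, Mul(7, Rational(1, 76), Pow(83, -1), -138)) = Add(-9029, Mul(7, Rational(1, 76), Rational(1, 83), -138)) = Add(-9029, Rational(-483, 3154)) = Rational(-28477949, 3154)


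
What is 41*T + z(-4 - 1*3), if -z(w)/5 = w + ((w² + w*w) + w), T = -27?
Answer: -1527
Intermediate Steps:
z(w) = -10*w - 10*w² (z(w) = -5*(w + ((w² + w*w) + w)) = -5*(w + ((w² + w²) + w)) = -5*(w + (2*w² + w)) = -5*(w + (w + 2*w²)) = -5*(2*w + 2*w²) = -10*w - 10*w²)
41*T + z(-4 - 1*3) = 41*(-27) - 10*(-4 - 1*3)*(1 + (-4 - 1*3)) = -1107 - 10*(-4 - 3)*(1 + (-4 - 3)) = -1107 - 10*(-7)*(1 - 7) = -1107 - 10*(-7)*(-6) = -1107 - 420 = -1527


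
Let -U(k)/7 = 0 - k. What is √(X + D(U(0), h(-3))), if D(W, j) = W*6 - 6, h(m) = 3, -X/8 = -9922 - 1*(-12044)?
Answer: I*√16982 ≈ 130.31*I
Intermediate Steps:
X = -16976 (X = -8*(-9922 - 1*(-12044)) = -8*(-9922 + 12044) = -8*2122 = -16976)
U(k) = 7*k (U(k) = -7*(0 - k) = -(-7)*k = 7*k)
D(W, j) = -6 + 6*W (D(W, j) = 6*W - 6 = -6 + 6*W)
√(X + D(U(0), h(-3))) = √(-16976 + (-6 + 6*(7*0))) = √(-16976 + (-6 + 6*0)) = √(-16976 + (-6 + 0)) = √(-16976 - 6) = √(-16982) = I*√16982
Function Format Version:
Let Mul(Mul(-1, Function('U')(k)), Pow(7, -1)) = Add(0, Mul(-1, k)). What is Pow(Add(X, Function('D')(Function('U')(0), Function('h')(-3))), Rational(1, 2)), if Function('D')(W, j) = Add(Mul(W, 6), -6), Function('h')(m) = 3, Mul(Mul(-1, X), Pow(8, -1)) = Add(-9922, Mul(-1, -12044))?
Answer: Mul(I, Pow(16982, Rational(1, 2))) ≈ Mul(130.31, I)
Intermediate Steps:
X = -16976 (X = Mul(-8, Add(-9922, Mul(-1, -12044))) = Mul(-8, Add(-9922, 12044)) = Mul(-8, 2122) = -16976)
Function('U')(k) = Mul(7, k) (Function('U')(k) = Mul(-7, Add(0, Mul(-1, k))) = Mul(-7, Mul(-1, k)) = Mul(7, k))
Function('D')(W, j) = Add(-6, Mul(6, W)) (Function('D')(W, j) = Add(Mul(6, W), -6) = Add(-6, Mul(6, W)))
Pow(Add(X, Function('D')(Function('U')(0), Function('h')(-3))), Rational(1, 2)) = Pow(Add(-16976, Add(-6, Mul(6, Mul(7, 0)))), Rational(1, 2)) = Pow(Add(-16976, Add(-6, Mul(6, 0))), Rational(1, 2)) = Pow(Add(-16976, Add(-6, 0)), Rational(1, 2)) = Pow(Add(-16976, -6), Rational(1, 2)) = Pow(-16982, Rational(1, 2)) = Mul(I, Pow(16982, Rational(1, 2)))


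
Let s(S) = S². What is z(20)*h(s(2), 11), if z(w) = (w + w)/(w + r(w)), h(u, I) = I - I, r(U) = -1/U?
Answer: 0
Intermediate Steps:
h(u, I) = 0
z(w) = 2*w/(w - 1/w) (z(w) = (w + w)/(w - 1/w) = (2*w)/(w - 1/w) = 2*w/(w - 1/w))
z(20)*h(s(2), 11) = (2*20²/(-1 + 20²))*0 = (2*400/(-1 + 400))*0 = (2*400/399)*0 = (2*400*(1/399))*0 = (800/399)*0 = 0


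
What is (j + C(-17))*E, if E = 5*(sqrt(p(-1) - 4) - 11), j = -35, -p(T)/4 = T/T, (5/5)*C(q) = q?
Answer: 2860 - 520*I*sqrt(2) ≈ 2860.0 - 735.39*I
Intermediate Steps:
C(q) = q
p(T) = -4 (p(T) = -4*T/T = -4*1 = -4)
E = -55 + 10*I*sqrt(2) (E = 5*(sqrt(-4 - 4) - 11) = 5*(sqrt(-8) - 11) = 5*(2*I*sqrt(2) - 11) = 5*(-11 + 2*I*sqrt(2)) = -55 + 10*I*sqrt(2) ≈ -55.0 + 14.142*I)
(j + C(-17))*E = (-35 - 17)*(-55 + 10*I*sqrt(2)) = -52*(-55 + 10*I*sqrt(2)) = 2860 - 520*I*sqrt(2)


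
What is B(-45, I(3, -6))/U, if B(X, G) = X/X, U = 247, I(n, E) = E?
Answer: 1/247 ≈ 0.0040486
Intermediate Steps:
B(X, G) = 1
B(-45, I(3, -6))/U = 1/247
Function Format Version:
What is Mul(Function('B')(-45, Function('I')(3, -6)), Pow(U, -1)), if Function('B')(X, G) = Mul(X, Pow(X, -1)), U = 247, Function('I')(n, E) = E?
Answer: Rational(1, 247) ≈ 0.0040486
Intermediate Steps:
Function('B')(X, G) = 1
Mul(Function('B')(-45, Function('I')(3, -6)), Pow(U, -1)) = Mul(1, Pow(247, -1)) = Mul(1, Rational(1, 247)) = Rational(1, 247)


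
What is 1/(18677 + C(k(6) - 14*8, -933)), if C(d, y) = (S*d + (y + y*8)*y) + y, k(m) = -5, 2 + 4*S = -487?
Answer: 4/31465793 ≈ 1.2712e-7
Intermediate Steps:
S = -489/4 (S = -½ + (¼)*(-487) = -½ - 487/4 = -489/4 ≈ -122.25)
C(d, y) = y + 9*y² - 489*d/4 (C(d, y) = (-489*d/4 + (y + y*8)*y) + y = (-489*d/4 + (y + 8*y)*y) + y = (-489*d/4 + (9*y)*y) + y = (-489*d/4 + 9*y²) + y = (9*y² - 489*d/4) + y = y + 9*y² - 489*d/4)
1/(18677 + C(k(6) - 14*8, -933)) = 1/(18677 + (-933 + 9*(-933)² - 489*(-5 - 14*8)/4)) = 1/(18677 + (-933 + 9*870489 - 489*(-5 - 112)/4)) = 1/(18677 + (-933 + 7834401 - 489/4*(-117))) = 1/(18677 + (-933 + 7834401 + 57213/4)) = 1/(18677 + 31391085/4) = 1/(31465793/4) = 4/31465793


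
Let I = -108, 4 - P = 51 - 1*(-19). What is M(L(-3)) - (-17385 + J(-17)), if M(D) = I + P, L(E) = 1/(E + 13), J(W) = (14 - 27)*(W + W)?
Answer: 16769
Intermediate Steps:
J(W) = -26*W
P = -66 (P = 4 - (51 - 1*(-19)) = 4 - (51 + 19) = 4 - 1*70 = 4 - 70 = -66)
L(E) = 1/(13 + E)
M(D) = -174 (M(D) = -108 - 66 = -174)
M(L(-3)) - (-17385 + J(-17)) = -174 - (-17385 - 26*(-17)) = -174 - (-17385 + 442) = -174 - 1*(-16943) = -174 + 16943 = 16769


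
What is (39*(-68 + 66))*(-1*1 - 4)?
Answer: 390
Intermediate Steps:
(39*(-68 + 66))*(-1*1 - 4) = (39*(-2))*(-1 - 4) = -78*(-5) = 390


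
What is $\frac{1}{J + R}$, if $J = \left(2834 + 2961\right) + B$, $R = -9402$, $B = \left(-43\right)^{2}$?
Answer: $- \frac{1}{1758} \approx -0.00056883$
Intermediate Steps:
$B = 1849$
$J = 7644$ ($J = \left(2834 + 2961\right) + 1849 = 5795 + 1849 = 7644$)
$\frac{1}{J + R} = \frac{1}{7644 - 9402} = \frac{1}{-1758} = - \frac{1}{1758}$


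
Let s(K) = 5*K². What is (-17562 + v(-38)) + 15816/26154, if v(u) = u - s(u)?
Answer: -108187744/4359 ≈ -24819.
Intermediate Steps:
v(u) = u - 5*u²
(-17562 + v(-38)) + 15816/26154 = (-17562 - 38*(1 - 5*(-38))) + 15816/26154 = (-17562 - 38*(1 + 190)) + 15816*(1/26154) = (-17562 - 38*191) + 2636/4359 = (-17562 - 7258) + 2636/4359 = -24820 + 2636/4359 = -108187744/4359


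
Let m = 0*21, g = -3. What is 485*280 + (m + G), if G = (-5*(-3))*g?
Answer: 135755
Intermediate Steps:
G = -45 (G = -5*(-3)*(-3) = 15*(-3) = -45)
m = 0
485*280 + (m + G) = 485*280 + (0 - 45) = 135800 - 45 = 135755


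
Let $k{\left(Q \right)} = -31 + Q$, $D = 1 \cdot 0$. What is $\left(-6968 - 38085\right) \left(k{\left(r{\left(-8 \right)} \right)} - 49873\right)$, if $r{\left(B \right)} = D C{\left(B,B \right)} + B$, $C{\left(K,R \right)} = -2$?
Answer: $2248685336$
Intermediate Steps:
$D = 0$
$r{\left(B \right)} = B$ ($r{\left(B \right)} = 0 \left(-2\right) + B = 0 + B = B$)
$\left(-6968 - 38085\right) \left(k{\left(r{\left(-8 \right)} \right)} - 49873\right) = \left(-6968 - 38085\right) \left(\left(-31 - 8\right) - 49873\right) = - 45053 \left(-39 - 49873\right) = \left(-45053\right) \left(-49912\right) = 2248685336$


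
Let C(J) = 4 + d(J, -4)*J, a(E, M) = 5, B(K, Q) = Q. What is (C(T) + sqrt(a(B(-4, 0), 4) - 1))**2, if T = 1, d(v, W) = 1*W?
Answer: 4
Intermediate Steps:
d(v, W) = W
C(J) = 4 - 4*J
(C(T) + sqrt(a(B(-4, 0), 4) - 1))**2 = ((4 - 4*1) + sqrt(5 - 1))**2 = ((4 - 4) + sqrt(4))**2 = (0 + 2)**2 = 2**2 = 4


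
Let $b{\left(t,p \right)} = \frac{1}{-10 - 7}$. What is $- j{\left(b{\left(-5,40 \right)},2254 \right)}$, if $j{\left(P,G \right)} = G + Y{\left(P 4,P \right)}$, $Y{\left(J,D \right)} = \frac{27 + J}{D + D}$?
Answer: $- \frac{4053}{2} \approx -2026.5$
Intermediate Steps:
$Y{\left(J,D \right)} = \frac{27 + J}{2 D}$
$b{\left(t,p \right)} = - \frac{1}{17}$ ($b{\left(t,p \right)} = \frac{1}{-17} = - \frac{1}{17}$)
$j{\left(P,G \right)} = G + \frac{27 + 4 P}{2 P}$ ($j{\left(P,G \right)} = G + \frac{27 + P 4}{2 P} = G + \frac{27 + 4 P}{2 P}$)
$- j{\left(b{\left(-5,40 \right)},2254 \right)} = - (2 + 2254 + \frac{27}{2 \left(- \frac{1}{17}\right)}) = - (2 + 2254 + \frac{27}{2} \left(-17\right)) = - (2 + 2254 - \frac{459}{2}) = \left(-1\right) \frac{4053}{2} = - \frac{4053}{2}$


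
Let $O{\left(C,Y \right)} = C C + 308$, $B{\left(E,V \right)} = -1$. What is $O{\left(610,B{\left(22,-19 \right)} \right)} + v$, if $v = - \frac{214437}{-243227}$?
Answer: $\frac{90579895053}{243227} \approx 3.7241 \cdot 10^{5}$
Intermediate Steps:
$O{\left(C,Y \right)} = 308 + C^{2}$ ($O{\left(C,Y \right)} = C^{2} + 308 = 308 + C^{2}$)
$v = \frac{214437}{243227}$ ($v = \left(-214437\right) \left(- \frac{1}{243227}\right) = \frac{214437}{243227} \approx 0.88163$)
$O{\left(610,B{\left(22,-19 \right)} \right)} + v = \left(308 + 610^{2}\right) + \frac{214437}{243227} = \left(308 + 372100\right) + \frac{214437}{243227} = 372408 + \frac{214437}{243227} = \frac{90579895053}{243227}$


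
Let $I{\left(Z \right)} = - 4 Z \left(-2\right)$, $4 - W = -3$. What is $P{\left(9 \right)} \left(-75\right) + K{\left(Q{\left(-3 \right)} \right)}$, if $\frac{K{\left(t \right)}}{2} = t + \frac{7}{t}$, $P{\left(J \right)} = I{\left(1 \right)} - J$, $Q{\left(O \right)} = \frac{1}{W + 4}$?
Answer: $\frac{2521}{11} \approx 229.18$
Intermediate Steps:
$W = 7$ ($W = 4 - -3 = 4 + 3 = 7$)
$Q{\left(O \right)} = \frac{1}{11}$ ($Q{\left(O \right)} = \frac{1}{7 + 4} = \frac{1}{11}$)
$I{\left(Z \right)} = 8 Z$
$P{\left(J \right)} = 8 - J$ ($P{\left(J \right)} = 8 \cdot 1 - J = 8 - J$)
$K{\left(t \right)} = 2 t + \frac{14}{t}$ ($K{\left(t \right)} = 2 \left(t + \frac{7}{t}\right) = 2 t + \frac{14}{t}$)
$P{\left(9 \right)} \left(-75\right) + K{\left(Q{\left(-3 \right)} \right)} = \left(8 - 9\right) \left(-75\right) + \left(2 \cdot \frac{1}{11} + 14 \frac{1}{\frac{1}{11}}\right) = \left(8 - 9\right) \left(-75\right) + \left(\frac{2}{11} + 14 \cdot 11\right) = \left(-1\right) \left(-75\right) + \left(\frac{2}{11} + 154\right) = 75 + \frac{1696}{11} = \frac{2521}{11}$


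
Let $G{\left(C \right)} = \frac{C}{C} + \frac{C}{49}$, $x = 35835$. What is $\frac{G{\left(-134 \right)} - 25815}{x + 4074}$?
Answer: $- \frac{1265020}{1955541} \approx -0.64689$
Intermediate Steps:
$G{\left(C \right)} = 1 + \frac{C}{49}$ ($G{\left(C \right)} = 1 + C \frac{1}{49} = 1 + \frac{C}{49}$)
$\frac{G{\left(-134 \right)} - 25815}{x + 4074} = \frac{\left(1 + \frac{1}{49} \left(-134\right)\right) - 25815}{35835 + 4074} = \frac{\left(1 - \frac{134}{49}\right) - 25815}{39909} = \left(- \frac{85}{49} - 25815\right) \frac{1}{39909} = \left(- \frac{1265020}{49}\right) \frac{1}{39909} = - \frac{1265020}{1955541}$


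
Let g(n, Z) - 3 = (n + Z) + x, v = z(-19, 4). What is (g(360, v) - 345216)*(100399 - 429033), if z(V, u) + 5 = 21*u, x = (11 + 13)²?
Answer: 113115165532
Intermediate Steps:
x = 576 (x = 24² = 576)
z(V, u) = -5 + 21*u
v = 79 (v = -5 + 21*4 = -5 + 84 = 79)
g(n, Z) = 579 + Z + n (g(n, Z) = 3 + ((n + Z) + 576) = 3 + ((Z + n) + 576) = 3 + (576 + Z + n) = 579 + Z + n)
(g(360, v) - 345216)*(100399 - 429033) = ((579 + 79 + 360) - 345216)*(100399 - 429033) = (1018 - 345216)*(-328634) = -344198*(-328634) = 113115165532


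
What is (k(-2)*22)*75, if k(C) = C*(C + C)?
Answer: 13200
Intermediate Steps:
k(C) = 2*C² (k(C) = C*(2*C) = 2*C²)
(k(-2)*22)*75 = ((2*(-2)²)*22)*75 = ((2*4)*22)*75 = (8*22)*75 = 176*75 = 13200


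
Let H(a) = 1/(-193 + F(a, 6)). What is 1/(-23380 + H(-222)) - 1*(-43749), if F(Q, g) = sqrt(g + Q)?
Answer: 895948552299191176/20479292170681 + 6*I*sqrt(6)/20479292170681 ≈ 43749.0 + 7.1765e-13*I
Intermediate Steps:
F(Q, g) = sqrt(Q + g)
H(a) = 1/(-193 + sqrt(6 + a)) (H(a) = 1/(-193 + sqrt(a + 6)) = 1/(-193 + sqrt(6 + a)))
1/(-23380 + H(-222)) - 1*(-43749) = 1/(-23380 + 1/(-193 + sqrt(6 - 222))) - 1*(-43749) = 1/(-23380 + 1/(-193 + sqrt(-216))) + 43749 = 1/(-23380 + 1/(-193 + 6*I*sqrt(6))) + 43749 = 43749 + 1/(-23380 + 1/(-193 + 6*I*sqrt(6)))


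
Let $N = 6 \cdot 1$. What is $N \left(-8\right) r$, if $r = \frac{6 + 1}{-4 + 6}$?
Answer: $-168$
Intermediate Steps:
$N = 6$
$r = \frac{7}{2} \approx 3.5$
$N \left(-8\right) r = 6 \left(-8\right) \frac{7}{2} = \left(-48\right) \frac{7}{2} = -168$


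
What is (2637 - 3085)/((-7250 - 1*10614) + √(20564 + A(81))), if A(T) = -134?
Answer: 4001536/159551033 + 672*√2270/159551033 ≈ 0.025281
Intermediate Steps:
(2637 - 3085)/((-7250 - 1*10614) + √(20564 + A(81))) = (2637 - 3085)/((-7250 - 1*10614) + √(20564 - 134)) = -448/((-7250 - 10614) + √20430) = -448/(-17864 + 3*√2270)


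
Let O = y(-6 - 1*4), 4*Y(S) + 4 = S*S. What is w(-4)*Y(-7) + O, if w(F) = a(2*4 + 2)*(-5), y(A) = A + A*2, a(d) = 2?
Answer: -285/2 ≈ -142.50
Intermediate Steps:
Y(S) = -1 + S²/4 (Y(S) = -1 + (S*S)/4 = -1 + S²/4)
y(A) = 3*A (y(A) = A + 2*A = 3*A)
O = -30 (O = 3*(-6 - 1*4) = 3*(-6 - 4) = 3*(-10) = -30)
w(F) = -10 (w(F) = 2*(-5) = -10)
w(-4)*Y(-7) + O = -10*(-1 + (¼)*(-7)²) - 30 = -10*(-1 + (¼)*49) - 30 = -10*(-1 + 49/4) - 30 = -10*45/4 - 30 = -225/2 - 30 = -285/2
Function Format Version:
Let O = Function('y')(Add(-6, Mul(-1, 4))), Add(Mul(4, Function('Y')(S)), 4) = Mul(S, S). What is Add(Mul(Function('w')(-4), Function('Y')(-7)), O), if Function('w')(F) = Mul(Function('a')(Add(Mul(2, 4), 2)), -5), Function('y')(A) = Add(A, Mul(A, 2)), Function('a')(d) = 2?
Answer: Rational(-285, 2) ≈ -142.50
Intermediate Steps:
Function('Y')(S) = Add(-1, Mul(Rational(1, 4), Pow(S, 2))) (Function('Y')(S) = Add(-1, Mul(Rational(1, 4), Mul(S, S))) = Add(-1, Mul(Rational(1, 4), Pow(S, 2))))
Function('y')(A) = Mul(3, A) (Function('y')(A) = Add(A, Mul(2, A)) = Mul(3, A))
O = -30 (O = Mul(3, Add(-6, Mul(-1, 4))) = Mul(3, Add(-6, -4)) = Mul(3, -10) = -30)
Function('w')(F) = -10 (Function('w')(F) = Mul(2, -5) = -10)
Add(Mul(Function('w')(-4), Function('Y')(-7)), O) = Add(Mul(-10, Add(-1, Mul(Rational(1, 4), Pow(-7, 2)))), -30) = Add(Mul(-10, Add(-1, Mul(Rational(1, 4), 49))), -30) = Add(Mul(-10, Add(-1, Rational(49, 4))), -30) = Add(Mul(-10, Rational(45, 4)), -30) = Add(Rational(-225, 2), -30) = Rational(-285, 2)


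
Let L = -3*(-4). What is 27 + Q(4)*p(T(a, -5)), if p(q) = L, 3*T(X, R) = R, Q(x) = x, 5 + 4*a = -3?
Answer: 75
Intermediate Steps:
a = -2 (a = -5/4 + (¼)*(-3) = -5/4 - ¾ = -2)
T(X, R) = R/3
L = 12
p(q) = 12
27 + Q(4)*p(T(a, -5)) = 27 + 4*12 = 27 + 48 = 75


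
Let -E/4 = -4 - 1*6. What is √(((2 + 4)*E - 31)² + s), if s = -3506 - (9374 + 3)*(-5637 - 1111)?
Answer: √63316171 ≈ 7957.1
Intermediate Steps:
E = 40 (E = -4*(-4 - 1*6) = -4*(-4 - 6) = -4*(-10) = 40)
s = 63272490 (s = -3506 - 9377*(-6748) = -3506 - 1*(-63275996) = -3506 + 63275996 = 63272490)
√(((2 + 4)*E - 31)² + s) = √(((2 + 4)*40 - 31)² + 63272490) = √((6*40 - 31)² + 63272490) = √((240 - 31)² + 63272490) = √(209² + 63272490) = √(43681 + 63272490) = √63316171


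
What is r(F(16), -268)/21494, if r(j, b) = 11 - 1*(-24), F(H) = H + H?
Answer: 35/21494 ≈ 0.0016284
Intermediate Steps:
F(H) = 2*H
r(j, b) = 35 (r(j, b) = 11 + 24 = 35)
r(F(16), -268)/21494 = 35/21494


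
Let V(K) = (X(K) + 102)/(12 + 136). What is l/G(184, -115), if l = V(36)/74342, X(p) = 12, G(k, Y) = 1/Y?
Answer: -6555/5501308 ≈ -0.0011915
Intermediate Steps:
V(K) = 57/74 (V(K) = (12 + 102)/(12 + 136) = 114/148 = 114*(1/148) = 57/74)
l = 57/5501308 (l = (57/74)/74342 = (57/74)*(1/74342) = 57/5501308 ≈ 1.0361e-5)
l/G(184, -115) = 57/(5501308*(1/(-115))) = 57/(5501308*(-1/115)) = (57/5501308)*(-115) = -6555/5501308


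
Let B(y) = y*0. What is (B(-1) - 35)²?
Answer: 1225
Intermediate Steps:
B(y) = 0
(B(-1) - 35)² = (0 - 35)² = (-35)² = 1225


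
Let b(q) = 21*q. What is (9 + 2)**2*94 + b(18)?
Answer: 11752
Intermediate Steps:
(9 + 2)**2*94 + b(18) = (9 + 2)**2*94 + 21*18 = 11**2*94 + 378 = 121*94 + 378 = 11374 + 378 = 11752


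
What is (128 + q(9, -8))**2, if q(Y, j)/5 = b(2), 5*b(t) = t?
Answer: 16900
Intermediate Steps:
b(t) = t/5
q(Y, j) = 2 (q(Y, j) = 5*((1/5)*2) = 5*(2/5) = 2)
(128 + q(9, -8))**2 = (128 + 2)**2 = 130**2 = 16900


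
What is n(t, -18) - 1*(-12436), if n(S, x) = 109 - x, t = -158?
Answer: 12563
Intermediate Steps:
n(t, -18) - 1*(-12436) = (109 - 1*(-18)) - 1*(-12436) = (109 + 18) + 12436 = 127 + 12436 = 12563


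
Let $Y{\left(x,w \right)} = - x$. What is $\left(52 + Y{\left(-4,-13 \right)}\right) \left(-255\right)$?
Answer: $-14280$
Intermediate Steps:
$\left(52 + Y{\left(-4,-13 \right)}\right) \left(-255\right) = \left(52 - -4\right) \left(-255\right) = \left(52 + 4\right) \left(-255\right) = 56 \left(-255\right) = -14280$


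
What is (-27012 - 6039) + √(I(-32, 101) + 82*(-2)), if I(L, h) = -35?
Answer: -33051 + I*√199 ≈ -33051.0 + 14.107*I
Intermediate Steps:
(-27012 - 6039) + √(I(-32, 101) + 82*(-2)) = (-27012 - 6039) + √(-35 + 82*(-2)) = -33051 + √(-35 - 164) = -33051 + √(-199) = -33051 + I*√199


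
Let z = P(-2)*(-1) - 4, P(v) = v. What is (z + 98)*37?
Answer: 3552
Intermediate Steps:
z = -2 (z = -2*(-1) - 4 = 2 - 4 = -2)
(z + 98)*37 = (-2 + 98)*37 = 96*37 = 3552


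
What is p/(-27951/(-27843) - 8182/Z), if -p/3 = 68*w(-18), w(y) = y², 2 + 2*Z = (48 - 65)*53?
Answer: -553933589328/160287535 ≈ -3455.9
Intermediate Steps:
Z = -903/2 (Z = -1 + ((48 - 65)*53)/2 = -1 + (-17*53)/2 = -1 + (½)*(-901) = -1 - 901/2 = -903/2 ≈ -451.50)
p = -66096 (p = -204*(-18)² = -204*324 = -3*22032 = -66096)
p/(-27951/(-27843) - 8182/Z) = -66096/(-27951/(-27843) - 8182/(-903/2)) = -66096/(-27951*(-1/27843) - 8182*(-2/903)) = -66096/(9317/9281 + 16364/903) = -66096/160287535/8380743 = -66096*8380743/160287535 = -553933589328/160287535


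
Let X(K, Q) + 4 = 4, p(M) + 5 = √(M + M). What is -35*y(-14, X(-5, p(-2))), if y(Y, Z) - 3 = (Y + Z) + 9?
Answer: 70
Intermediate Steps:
p(M) = -5 + √2*√M (p(M) = -5 + √(M + M) = -5 + √(2*M) = -5 + √2*√M)
X(K, Q) = 0 (X(K, Q) = -4 + 4 = 0)
y(Y, Z) = 12 + Y + Z (y(Y, Z) = 3 + ((Y + Z) + 9) = 3 + (9 + Y + Z) = 12 + Y + Z)
-35*y(-14, X(-5, p(-2))) = -35*(12 - 14 + 0) = -35*(-2) = 70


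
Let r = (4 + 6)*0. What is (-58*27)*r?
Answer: 0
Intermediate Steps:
r = 0 (r = 10*0 = 0)
(-58*27)*r = -58*27*0 = -1566*0 = 0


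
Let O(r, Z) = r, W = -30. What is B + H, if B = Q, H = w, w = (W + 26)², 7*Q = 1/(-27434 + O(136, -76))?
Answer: 3057375/191086 ≈ 16.000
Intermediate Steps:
Q = -1/191086 (Q = 1/(7*(-27434 + 136)) = (⅐)/(-27298) = (⅐)*(-1/27298) = -1/191086 ≈ -5.2332e-6)
w = 16 (w = (-30 + 26)² = (-4)² = 16)
H = 16
B = -1/191086 ≈ -5.2332e-6
B + H = -1/191086 + 16 = 3057375/191086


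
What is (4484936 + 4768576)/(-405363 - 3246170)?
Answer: -9253512/3651533 ≈ -2.5341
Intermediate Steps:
(4484936 + 4768576)/(-405363 - 3246170) = 9253512/(-3651533) = 9253512*(-1/3651533) = -9253512/3651533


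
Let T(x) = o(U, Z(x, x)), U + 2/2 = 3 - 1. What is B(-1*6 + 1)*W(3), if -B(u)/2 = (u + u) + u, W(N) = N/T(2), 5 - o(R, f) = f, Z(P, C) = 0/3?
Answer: 18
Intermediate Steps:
Z(P, C) = 0 (Z(P, C) = 0*(⅓) = 0)
U = 1 (U = -1 + (3 - 1) = -1 + 2 = 1)
o(R, f) = 5 - f
T(x) = 5 (T(x) = 5 - 1*0 = 5 + 0 = 5)
W(N) = N/5
B(u) = -6*u (B(u) = -2*((u + u) + u) = -2*(2*u + u) = -6*u)
B(-1*6 + 1)*W(3) = (-6*(-1*6 + 1))*((⅕)*3) = -6*(-6 + 1)*(⅗) = -6*(-5)*(⅗) = 30*(⅗) = 18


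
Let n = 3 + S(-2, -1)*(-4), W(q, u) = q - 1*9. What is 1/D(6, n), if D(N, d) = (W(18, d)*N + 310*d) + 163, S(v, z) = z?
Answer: 1/2387 ≈ 0.00041894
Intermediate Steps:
W(q, u) = -9 + q (W(q, u) = q - 9 = -9 + q)
n = 7 (n = 3 - 1*(-4) = 3 + 4 = 7)
D(N, d) = 163 + 9*N + 310*d (D(N, d) = ((-9 + 18)*N + 310*d) + 163 = (9*N + 310*d) + 163 = 163 + 9*N + 310*d)
1/D(6, n) = 1/(163 + 9*6 + 310*7) = 1/(163 + 54 + 2170) = 1/2387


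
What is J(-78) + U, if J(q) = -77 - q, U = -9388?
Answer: -9387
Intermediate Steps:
J(-78) + U = (-77 - 1*(-78)) - 9388 = (-77 + 78) - 9388 = 1 - 9388 = -9387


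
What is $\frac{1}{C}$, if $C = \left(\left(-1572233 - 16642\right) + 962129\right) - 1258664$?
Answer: $- \frac{1}{1885410} \approx -5.3039 \cdot 10^{-7}$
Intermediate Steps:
$C = -1885410$ ($C = \left(-1588875 + 962129\right) - 1258664 = -626746 - 1258664 = -1885410$)
$\frac{1}{C} = \frac{1}{-1885410} = - \frac{1}{1885410}$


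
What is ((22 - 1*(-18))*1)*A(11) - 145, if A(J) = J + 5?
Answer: 495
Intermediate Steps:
A(J) = 5 + J
((22 - 1*(-18))*1)*A(11) - 145 = ((22 - 1*(-18))*1)*(5 + 11) - 145 = ((22 + 18)*1)*16 - 145 = (40*1)*16 - 145 = 40*16 - 145 = 640 - 145 = 495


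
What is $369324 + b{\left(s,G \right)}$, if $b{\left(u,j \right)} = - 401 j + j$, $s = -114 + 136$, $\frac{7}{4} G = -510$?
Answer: $\frac{3401268}{7} \approx 4.859 \cdot 10^{5}$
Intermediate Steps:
$G = - \frac{2040}{7}$ ($G = \frac{4}{7} \left(-510\right) = - \frac{2040}{7} \approx -291.43$)
$s = 22$
$b{\left(u,j \right)} = - 400 j$
$369324 + b{\left(s,G \right)} = 369324 - - \frac{816000}{7} = 369324 + \frac{816000}{7} = \frac{3401268}{7}$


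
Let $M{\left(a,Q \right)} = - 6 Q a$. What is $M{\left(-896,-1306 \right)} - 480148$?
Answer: $-7501204$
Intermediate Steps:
$M{\left(a,Q \right)} = - 6 Q a$
$M{\left(-896,-1306 \right)} - 480148 = \left(-6\right) \left(-1306\right) \left(-896\right) - 480148 = -7021056 - 480148 = -7501204$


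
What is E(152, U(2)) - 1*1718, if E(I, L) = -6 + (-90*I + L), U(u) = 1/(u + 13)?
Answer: -231059/15 ≈ -15404.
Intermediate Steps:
U(u) = 1/(13 + u)
E(I, L) = -6 + L - 90*I (E(I, L) = -6 + (L - 90*I) = -6 + L - 90*I)
E(152, U(2)) - 1*1718 = (-6 + 1/(13 + 2) - 90*152) - 1*1718 = (-6 + 1/15 - 13680) - 1718 = -205289/15 - 1718 = -231059/15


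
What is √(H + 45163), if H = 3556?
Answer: √48719 ≈ 220.72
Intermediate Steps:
√(H + 45163) = √(3556 + 45163) = √48719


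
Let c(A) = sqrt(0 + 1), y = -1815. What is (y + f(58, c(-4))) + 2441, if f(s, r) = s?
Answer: 684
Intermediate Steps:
c(A) = 1 (c(A) = sqrt(1) = 1)
(y + f(58, c(-4))) + 2441 = (-1815 + 58) + 2441 = -1757 + 2441 = 684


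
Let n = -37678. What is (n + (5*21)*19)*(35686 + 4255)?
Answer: -1425214703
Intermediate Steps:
(n + (5*21)*19)*(35686 + 4255) = (-37678 + (5*21)*19)*(35686 + 4255) = (-37678 + 105*19)*39941 = (-37678 + 1995)*39941 = -35683*39941 = -1425214703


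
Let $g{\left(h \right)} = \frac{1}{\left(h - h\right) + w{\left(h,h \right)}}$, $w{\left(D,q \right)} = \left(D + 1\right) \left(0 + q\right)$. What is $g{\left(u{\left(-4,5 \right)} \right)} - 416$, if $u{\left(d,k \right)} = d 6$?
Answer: $- \frac{229631}{552} \approx -416.0$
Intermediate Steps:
$u{\left(d,k \right)} = 6 d$
$w{\left(D,q \right)} = q \left(1 + D\right)$ ($w{\left(D,q \right)} = \left(1 + D\right) q = q \left(1 + D\right)$)
$g{\left(h \right)} = \frac{1}{h \left(1 + h\right)}$ ($g{\left(h \right)} = \frac{1}{\left(h - h\right) + h \left(1 + h\right)} = \frac{1}{0 + h \left(1 + h\right)} = \frac{1}{h \left(1 + h\right)}$)
$g{\left(u{\left(-4,5 \right)} \right)} - 416 = \frac{1}{6 \left(-4\right) \left(1 + 6 \left(-4\right)\right)} - 416 = \frac{1}{\left(-24\right) \left(1 - 24\right)} - 416 = - \frac{1}{24 \left(-23\right)} - 416 = \left(- \frac{1}{24}\right) \left(- \frac{1}{23}\right) - 416 = \frac{1}{552} - 416 = - \frac{229631}{552}$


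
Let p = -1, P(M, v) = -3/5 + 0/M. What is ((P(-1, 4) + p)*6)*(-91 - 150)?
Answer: 11568/5 ≈ 2313.6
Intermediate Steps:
P(M, v) = -⅗ (P(M, v) = -3*⅕ + 0 = -⅗ + 0 = -⅗)
((P(-1, 4) + p)*6)*(-91 - 150) = ((-⅗ - 1)*6)*(-91 - 150) = -8/5*6*(-241) = -48/5*(-241) = 11568/5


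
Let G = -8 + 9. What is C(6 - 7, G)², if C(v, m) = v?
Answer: 1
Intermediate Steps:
G = 1
C(6 - 7, G)² = (6 - 7)² = (-1)² = 1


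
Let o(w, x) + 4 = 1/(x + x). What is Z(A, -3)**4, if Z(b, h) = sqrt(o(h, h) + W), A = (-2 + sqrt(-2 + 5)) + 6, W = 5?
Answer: 25/36 ≈ 0.69444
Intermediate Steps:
o(w, x) = -4 + 1/(2*x) (o(w, x) = -4 + 1/(x + x) = -4 + 1/(2*x))
A = 4 + sqrt(3) (A = (-2 + sqrt(3)) + 6 = 4 + sqrt(3) ≈ 5.7320)
Z(b, h) = sqrt(1 + 1/(2*h)) (Z(b, h) = sqrt((-4 + 1/(2*h)) + 5) = sqrt(1 + 1/(2*h)))
Z(A, -3)**4 = (sqrt(4 + 2/(-3))/2)**4 = (sqrt(4 + 2*(-1/3))/2)**4 = (sqrt(4 - 2/3)/2)**4 = (sqrt(10/3)/2)**4 = ((sqrt(30)/3)/2)**4 = (sqrt(30)/6)**4 = 25/36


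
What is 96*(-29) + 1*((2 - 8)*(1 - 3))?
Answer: -2772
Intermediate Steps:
96*(-29) + 1*((2 - 8)*(1 - 3)) = -2784 + 1*(-6*(-2)) = -2784 + 1*12 = -2784 + 12 = -2772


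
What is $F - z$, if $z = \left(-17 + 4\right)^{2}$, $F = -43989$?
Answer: $-44158$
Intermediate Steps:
$z = 169$ ($z = \left(-13\right)^{2} = 169$)
$F - z = -43989 - 169 = -44158$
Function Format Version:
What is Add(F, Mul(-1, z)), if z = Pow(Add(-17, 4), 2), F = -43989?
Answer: -44158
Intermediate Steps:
z = 169 (z = Pow(-13, 2) = 169)
Add(F, Mul(-1, z)) = Add(-43989, Mul(-1, 169)) = Add(-43989, -169) = -44158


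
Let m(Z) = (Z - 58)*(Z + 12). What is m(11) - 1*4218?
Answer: -5299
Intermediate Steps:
m(Z) = (-58 + Z)*(12 + Z)
m(11) - 1*4218 = (-696 + 11² - 46*11) - 1*4218 = (-696 + 121 - 506) - 4218 = -1081 - 4218 = -5299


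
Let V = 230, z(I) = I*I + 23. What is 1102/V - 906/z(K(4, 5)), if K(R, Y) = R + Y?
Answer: -23443/5980 ≈ -3.9202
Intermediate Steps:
z(I) = 23 + I² (z(I) = I² + 23 = 23 + I²)
1102/V - 906/z(K(4, 5)) = 1102/230 - 906/(23 + (4 + 5)²) = 1102*(1/230) - 906/(23 + 9²) = 551/115 - 906/(23 + 81) = 551/115 - 906/104 = 551/115 - 906*1/104 = 551/115 - 453/52 = -23443/5980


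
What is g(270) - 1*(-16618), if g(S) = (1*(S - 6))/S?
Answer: 747854/45 ≈ 16619.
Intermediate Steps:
g(S) = (-6 + S)/S (g(S) = (1*(-6 + S))/S = (-6 + S)/S)
g(270) - 1*(-16618) = (-6 + 270)/270 - 1*(-16618) = (1/270)*264 + 16618 = 44/45 + 16618 = 747854/45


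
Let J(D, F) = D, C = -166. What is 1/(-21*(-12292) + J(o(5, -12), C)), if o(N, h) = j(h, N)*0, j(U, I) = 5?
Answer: 1/258132 ≈ 3.8740e-6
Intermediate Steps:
o(N, h) = 0 (o(N, h) = 5*0 = 0)
1/(-21*(-12292) + J(o(5, -12), C)) = 1/(-21*(-12292) + 0) = 1/(258132 + 0) = 1/258132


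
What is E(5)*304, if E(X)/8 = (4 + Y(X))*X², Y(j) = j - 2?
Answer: 425600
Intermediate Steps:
Y(j) = -2 + j
E(X) = 8*X²*(2 + X) (E(X) = 8*((4 + (-2 + X))*X²) = 8*((2 + X)*X²) = 8*(X²*(2 + X)) = 8*X²*(2 + X))
E(5)*304 = (8*5²*(2 + 5))*304 = (8*25*7)*304 = 1400*304 = 425600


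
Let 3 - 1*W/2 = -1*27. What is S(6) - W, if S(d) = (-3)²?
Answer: -51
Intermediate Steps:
S(d) = 9
W = 60 (W = 6 - (-2)*27 = 6 - 2*(-27) = 6 + 54 = 60)
S(6) - W = 9 - 1*60 = 9 - 60 = -51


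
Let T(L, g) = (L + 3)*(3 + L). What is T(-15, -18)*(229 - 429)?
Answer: -28800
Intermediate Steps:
T(L, g) = (3 + L)² (T(L, g) = (3 + L)*(3 + L) = (3 + L)²)
T(-15, -18)*(229 - 429) = (3 - 15)²*(229 - 429) = (-12)²*(-200) = 144*(-200) = -28800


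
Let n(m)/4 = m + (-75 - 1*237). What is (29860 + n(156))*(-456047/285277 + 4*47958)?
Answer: 1599934294227412/285277 ≈ 5.6083e+9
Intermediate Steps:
n(m) = -1248 + 4*m (n(m) = 4*(m + (-75 - 1*237)) = 4*(m + (-75 - 237)) = 4*(m - 312) = 4*(-312 + m) = -1248 + 4*m)
(29860 + n(156))*(-456047/285277 + 4*47958) = (29860 + (-1248 + 4*156))*(-456047/285277 + 4*47958) = (29860 + (-1248 + 624))*(-456047*1/285277 + 191832) = (29860 - 624)*(-456047/285277 + 191832) = 29236*(54724801417/285277) = 1599934294227412/285277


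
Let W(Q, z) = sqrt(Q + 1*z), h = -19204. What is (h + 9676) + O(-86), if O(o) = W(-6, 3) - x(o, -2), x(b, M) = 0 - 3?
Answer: -9525 + I*sqrt(3) ≈ -9525.0 + 1.732*I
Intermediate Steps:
W(Q, z) = sqrt(Q + z)
x(b, M) = -3
O(o) = 3 + I*sqrt(3) (O(o) = sqrt(-6 + 3) - 1*(-3) = sqrt(-3) + 3 = I*sqrt(3) + 3 = 3 + I*sqrt(3))
(h + 9676) + O(-86) = (-19204 + 9676) + (3 + I*sqrt(3)) = -9528 + (3 + I*sqrt(3)) = -9525 + I*sqrt(3)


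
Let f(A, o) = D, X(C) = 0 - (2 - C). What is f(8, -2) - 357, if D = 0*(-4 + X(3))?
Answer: -357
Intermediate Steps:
X(C) = -2 + C (X(C) = 0 + (-2 + C) = -2 + C)
D = 0 (D = 0*(-4 + (-2 + 3)) = 0*(-4 + 1) = 0*(-3) = 0)
f(A, o) = 0
f(8, -2) - 357 = 0 - 357 = -357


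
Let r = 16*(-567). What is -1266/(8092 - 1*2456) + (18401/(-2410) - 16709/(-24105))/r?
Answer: -33246729076133/148514278157280 ≈ -0.22386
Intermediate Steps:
r = -9072
-1266/(8092 - 1*2456) + (18401/(-2410) - 16709/(-24105))/r = -1266/(8092 - 1*2456) + (18401/(-2410) - 16709/(-24105))/(-9072) = -1266/(8092 - 2456) + (18401*(-1/2410) - 16709*(-1/24105))*(-1/9072) = -1266/5636 + (-18401/2410 + 16709/24105)*(-1/9072) = -1266*1/5636 - 80657483/11618610*(-1/9072) = -633/2818 + 80657483/105404029920 = -33246729076133/148514278157280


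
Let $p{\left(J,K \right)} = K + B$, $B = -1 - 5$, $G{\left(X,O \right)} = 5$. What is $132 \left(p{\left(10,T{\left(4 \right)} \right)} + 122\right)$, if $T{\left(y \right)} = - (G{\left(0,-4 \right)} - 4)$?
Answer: $15180$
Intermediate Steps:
$B = -6$
$T{\left(y \right)} = -1$ ($T{\left(y \right)} = - (5 - 4) = \left(-1\right) 1 = -1$)
$p{\left(J,K \right)} = -6 + K$ ($p{\left(J,K \right)} = K - 6 = -6 + K$)
$132 \left(p{\left(10,T{\left(4 \right)} \right)} + 122\right) = 132 \left(\left(-6 - 1\right) + 122\right) = 132 \left(-7 + 122\right) = 132 \cdot 115 = 15180$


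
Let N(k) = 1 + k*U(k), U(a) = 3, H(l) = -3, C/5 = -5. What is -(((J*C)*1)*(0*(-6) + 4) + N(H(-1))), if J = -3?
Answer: -292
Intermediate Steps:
C = -25 (C = 5*(-5) = -25)
N(k) = 1 + 3*k (N(k) = 1 + k*3 = 1 + 3*k)
-(((J*C)*1)*(0*(-6) + 4) + N(H(-1))) = -((-3*(-25)*1)*(0*(-6) + 4) + (1 + 3*(-3))) = -((75*1)*(0 + 4) + (1 - 9)) = -(75*4 - 8) = -(300 - 8) = -1*292 = -292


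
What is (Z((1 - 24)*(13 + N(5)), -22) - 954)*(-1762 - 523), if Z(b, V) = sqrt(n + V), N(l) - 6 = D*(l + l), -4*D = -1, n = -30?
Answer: 2179890 - 4570*I*sqrt(13) ≈ 2.1799e+6 - 16477.0*I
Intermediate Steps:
D = 1/4 (D = -1/4*(-1) = 1/4 ≈ 0.25000)
N(l) = 6 + l/2 (N(l) = 6 + (l + l)/4 = 6 + (2*l)/4 = 6 + l/2)
Z(b, V) = sqrt(-30 + V)
(Z((1 - 24)*(13 + N(5)), -22) - 954)*(-1762 - 523) = (sqrt(-30 - 22) - 954)*(-1762 - 523) = (sqrt(-52) - 954)*(-2285) = (2*I*sqrt(13) - 954)*(-2285) = (-954 + 2*I*sqrt(13))*(-2285) = 2179890 - 4570*I*sqrt(13)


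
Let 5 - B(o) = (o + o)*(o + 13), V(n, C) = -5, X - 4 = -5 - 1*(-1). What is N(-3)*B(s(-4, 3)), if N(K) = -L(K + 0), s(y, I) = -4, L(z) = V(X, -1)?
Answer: 385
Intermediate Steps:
X = 0 (X = 4 + (-5 - 1*(-1)) = 4 + (-5 + 1) = 4 - 4 = 0)
L(z) = -5
B(o) = 5 - 2*o*(13 + o) (B(o) = 5 - (o + o)*(o + 13) = 5 - 2*o*(13 + o))
N(K) = 5 (N(K) = -1*(-5) = 5)
N(-3)*B(s(-4, 3)) = 5*(5 - 26*(-4) - 2*(-4)²) = 5*(5 + 104 - 2*16) = 5*(5 + 104 - 32) = 5*77 = 385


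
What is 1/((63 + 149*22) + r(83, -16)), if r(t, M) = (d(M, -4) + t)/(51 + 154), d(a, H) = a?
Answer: 205/684972 ≈ 0.00029928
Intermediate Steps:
r(t, M) = M/205 + t/205 (r(t, M) = (M + t)/(51 + 154) = (M + t)/205 = (M + t)*(1/205) = M/205 + t/205)
1/((63 + 149*22) + r(83, -16)) = 1/((63 + 149*22) + ((1/205)*(-16) + (1/205)*83)) = 1/((63 + 3278) + (-16/205 + 83/205)) = 1/(3341 + 67/205) = 1/(684972/205) = 205/684972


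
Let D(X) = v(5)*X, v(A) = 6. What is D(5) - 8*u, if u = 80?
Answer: -610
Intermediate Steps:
D(X) = 6*X
D(5) - 8*u = 6*5 - 8*80 = 30 - 640 = -610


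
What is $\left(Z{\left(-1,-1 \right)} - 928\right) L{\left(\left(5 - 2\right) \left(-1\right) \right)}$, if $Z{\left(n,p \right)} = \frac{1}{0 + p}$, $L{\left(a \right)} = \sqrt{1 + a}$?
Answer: $- 929 i \sqrt{2} \approx - 1313.8 i$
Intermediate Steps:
$Z{\left(n,p \right)} = \frac{1}{p}$
$\left(Z{\left(-1,-1 \right)} - 928\right) L{\left(\left(5 - 2\right) \left(-1\right) \right)} = \left(\frac{1}{-1} - 928\right) \sqrt{1 + \left(5 - 2\right) \left(-1\right)} = \left(-1 - 928\right) \sqrt{1 + 3 \left(-1\right)} = - 929 \sqrt{1 - 3} = - 929 \sqrt{-2} = - 929 i \sqrt{2}$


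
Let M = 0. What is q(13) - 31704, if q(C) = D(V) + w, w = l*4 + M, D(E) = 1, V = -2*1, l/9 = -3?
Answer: -31811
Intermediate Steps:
l = -27 (l = 9*(-3) = -27)
V = -2
w = -108 (w = -27*4 + 0 = -108 + 0 = -108)
q(C) = -107 (q(C) = 1 - 108 = -107)
q(13) - 31704 = -107 - 31704 = -31811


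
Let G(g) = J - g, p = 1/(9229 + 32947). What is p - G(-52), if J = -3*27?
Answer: 1223105/42176 ≈ 29.000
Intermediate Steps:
J = -81
p = 1/42176 ≈ 2.3710e-5
G(g) = -81 - g
p - G(-52) = 1/42176 - (-81 - 1*(-52)) = 1/42176 - (-81 + 52) = 1/42176 - 1*(-29) = 1/42176 + 29 = 1223105/42176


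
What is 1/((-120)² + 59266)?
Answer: 1/73666 ≈ 1.3575e-5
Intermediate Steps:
1/((-120)² + 59266) = 1/(14400 + 59266) = 1/73666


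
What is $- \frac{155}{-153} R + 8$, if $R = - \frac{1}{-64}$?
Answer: $\frac{78491}{9792} \approx 8.0158$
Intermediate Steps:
$R = \frac{1}{64}$ ($R = \left(-1\right) \left(- \frac{1}{64}\right) = \frac{1}{64} \approx 0.015625$)
$- \frac{155}{-153} R + 8 = - \frac{155}{-153} \cdot \frac{1}{64} + 8 = \left(-155\right) \left(- \frac{1}{153}\right) \frac{1}{64} + 8 = \frac{155}{153} \cdot \frac{1}{64} + 8 = \frac{155}{9792} + 8 = \frac{78491}{9792}$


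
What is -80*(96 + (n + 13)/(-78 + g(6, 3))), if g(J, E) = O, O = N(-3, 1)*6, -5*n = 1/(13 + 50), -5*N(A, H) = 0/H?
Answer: -18837008/2457 ≈ -7666.7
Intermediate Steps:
N(A, H) = 0 (N(A, H) = -0/H = -⅕*0 = 0)
n = -1/315 (n = -1/(5*(13 + 50)) = -⅕/63 = -⅕*1/63 = -1/315 ≈ -0.0031746)
O = 0 (O = 0*6 = 0)
g(J, E) = 0
-80*(96 + (n + 13)/(-78 + g(6, 3))) = -80*(96 + (-1/315 + 13)/(-78 + 0)) = -80*(96 + (4094/315)/(-78)) = -80*(96 + (4094/315)*(-1/78)) = -80*(96 - 2047/12285) = -80*1177313/12285 = -18837008/2457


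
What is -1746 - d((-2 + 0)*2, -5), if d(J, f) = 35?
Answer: -1781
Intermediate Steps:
-1746 - d((-2 + 0)*2, -5) = -1746 - 1*35 = -1746 - 35 = -1781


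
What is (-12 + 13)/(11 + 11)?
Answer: 1/22 ≈ 0.045455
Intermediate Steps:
(-12 + 13)/(11 + 11) = 1/22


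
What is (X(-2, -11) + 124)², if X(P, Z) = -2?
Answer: 14884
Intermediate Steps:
(X(-2, -11) + 124)² = (-2 + 124)² = 122² = 14884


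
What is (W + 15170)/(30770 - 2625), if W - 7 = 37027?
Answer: 52204/28145 ≈ 1.8548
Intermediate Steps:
W = 37034 (W = 7 + 37027 = 37034)
(W + 15170)/(30770 - 2625) = (37034 + 15170)/(30770 - 2625) = 52204/28145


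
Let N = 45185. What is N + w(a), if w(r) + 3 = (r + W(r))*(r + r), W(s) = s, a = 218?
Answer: 235278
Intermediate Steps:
w(r) = -3 + 4*r**2 (w(r) = -3 + (r + r)*(r + r) = -3 + (2*r)*(2*r) = -3 + 4*r**2)
N + w(a) = 45185 + (-3 + 4*218**2) = 45185 + (-3 + 4*47524) = 45185 + (-3 + 190096) = 45185 + 190093 = 235278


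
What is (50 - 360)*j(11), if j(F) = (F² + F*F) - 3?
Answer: -74090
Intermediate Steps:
j(F) = -3 + 2*F² (j(F) = (F² + F²) - 3 = 2*F² - 3 = -3 + 2*F²)
(50 - 360)*j(11) = (50 - 360)*(-3 + 2*11²) = -310*(-3 + 2*121) = -310*(-3 + 242) = -310*239 = -74090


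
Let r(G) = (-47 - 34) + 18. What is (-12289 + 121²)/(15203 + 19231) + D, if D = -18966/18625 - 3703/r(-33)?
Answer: 18543437003/320666625 ≈ 57.828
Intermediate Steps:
r(G) = -63 (r(G) = -81 + 18 = -63)
D = 9681931/167625 (D = -18966/18625 - 3703/(-63) = -18966*1/18625 - 3703*(-1/63) = -18966/18625 + 529/9 = 9681931/167625 ≈ 57.759)
(-12289 + 121²)/(15203 + 19231) + D = (-12289 + 121²)/(15203 + 19231) + 9681931/167625 = (-12289 + 14641)/34434 + 9681931/167625 = 2352*(1/34434) + 9681931/167625 = 392/5739 + 9681931/167625 = 18543437003/320666625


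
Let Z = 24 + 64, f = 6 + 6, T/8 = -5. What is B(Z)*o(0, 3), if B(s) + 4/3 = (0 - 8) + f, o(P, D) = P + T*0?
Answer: 0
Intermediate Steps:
T = -40 (T = 8*(-5) = -40)
f = 12
o(P, D) = P (o(P, D) = P - 40*0 = P + 0 = P)
Z = 88
B(s) = 8/3 (B(s) = -4/3 + ((0 - 8) + 12) = -4/3 + (-8 + 12) = -4/3 + 4 = 8/3)
B(Z)*o(0, 3) = (8/3)*0 = 0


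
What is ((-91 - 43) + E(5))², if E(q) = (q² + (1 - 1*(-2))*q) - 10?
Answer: 10816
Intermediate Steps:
E(q) = -10 + q² + 3*q (E(q) = (q² + (1 + 2)*q) - 10 = (q² + 3*q) - 10 = -10 + q² + 3*q)
((-91 - 43) + E(5))² = ((-91 - 43) + (-10 + 5² + 3*5))² = (-134 + (-10 + 25 + 15))² = (-134 + 30)² = (-104)² = 10816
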